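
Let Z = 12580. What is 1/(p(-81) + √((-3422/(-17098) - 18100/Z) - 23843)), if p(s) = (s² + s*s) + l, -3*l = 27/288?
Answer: 72254503035616/948252626240367785 - 1024*I*√689470017374531509/948252626240367785 ≈ 7.6198e-5 - 8.9667e-7*I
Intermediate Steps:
l = -1/32 (l = -9/288 = -⅓*3/32 = -1/32 ≈ -0.031250)
p(s) = -1/32 + 2*s² (p(s) = (s² + s*s) - 1/32 = (s² + s²) - 1/32 = 2*s² - 1/32 = -1/32 + 2*s²)
1/(p(-81) + √((-3422/(-17098) - 18100/Z) - 23843)) = 1/((-1/32 + 2*(-81)²) + √((-3422/(-17098) - 18100/12580) - 23843)) = 1/((-1/32 + 2*6561) + √((-3422*(-1/17098) - 18100*1/12580) - 23843)) = 1/((-1/32 + 13122) + √((1711/8549 - 905/629) - 23843)) = 1/(419903/32 + √(-6660626/5377321 - 23843)) = 1/(419903/32 + √(-128218125229/5377321)) = 1/(419903/32 + I*√689470017374531509/5377321)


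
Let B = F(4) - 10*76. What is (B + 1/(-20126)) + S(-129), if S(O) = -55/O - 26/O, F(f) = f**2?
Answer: -643327633/865418 ≈ -743.37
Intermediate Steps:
S(O) = -81/O
B = -744 (B = 4**2 - 10*76 = 16 - 760 = -744)
(B + 1/(-20126)) + S(-129) = (-744 + 1/(-20126)) - 81/(-129) = (-744 - 1/20126) - 81*(-1/129) = -14973745/20126 + 27/43 = -643327633/865418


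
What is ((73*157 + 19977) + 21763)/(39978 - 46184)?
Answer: -53201/6206 ≈ -8.5725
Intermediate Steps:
((73*157 + 19977) + 21763)/(39978 - 46184) = ((11461 + 19977) + 21763)/(-6206) = (31438 + 21763)*(-1/6206) = 53201*(-1/6206) = -53201/6206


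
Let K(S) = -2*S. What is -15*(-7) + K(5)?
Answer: 95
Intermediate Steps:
-15*(-7) + K(5) = -15*(-7) - 2*5 = 105 - 10 = 95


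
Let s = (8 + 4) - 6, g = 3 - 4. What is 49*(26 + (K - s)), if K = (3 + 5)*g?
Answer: 588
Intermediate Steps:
g = -1
K = -8 (K = (3 + 5)*(-1) = 8*(-1) = -8)
s = 6 (s = 12 - 6 = 6)
49*(26 + (K - s)) = 49*(26 + (-8 - 1*6)) = 49*(26 + (-8 - 6)) = 49*(26 - 14) = 49*12 = 588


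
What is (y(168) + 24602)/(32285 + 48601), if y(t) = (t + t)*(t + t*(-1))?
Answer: 12301/40443 ≈ 0.30416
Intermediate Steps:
y(t) = 0 (y(t) = (2*t)*(t - t) = (2*t)*0 = 0)
(y(168) + 24602)/(32285 + 48601) = (0 + 24602)/(32285 + 48601) = 24602/80886 = 24602*(1/80886) = 12301/40443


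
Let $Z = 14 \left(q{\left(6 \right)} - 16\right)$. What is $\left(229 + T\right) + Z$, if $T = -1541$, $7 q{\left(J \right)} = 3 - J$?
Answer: $-1542$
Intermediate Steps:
$q{\left(J \right)} = \frac{3}{7} - \frac{J}{7}$ ($q{\left(J \right)} = \frac{3 - J}{7} = \frac{3}{7} - \frac{J}{7}$)
$Z = -230$ ($Z = 14 \left(\left(\frac{3}{7} - \frac{6}{7}\right) - 16\right) = 14 \left(- \frac{3}{7} - 16\right) = 14 \left(- \frac{115}{7}\right) = -230$)
$\left(229 + T\right) + Z = \left(229 - 1541\right) - 230 = -1312 - 230 = -1542$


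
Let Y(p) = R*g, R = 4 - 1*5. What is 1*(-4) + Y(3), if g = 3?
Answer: -7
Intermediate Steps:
R = -1 (R = 4 - 5 = -1)
Y(p) = -3 (Y(p) = -1*3 = -3)
1*(-4) + Y(3) = 1*(-4) - 3 = -4 - 3 = -7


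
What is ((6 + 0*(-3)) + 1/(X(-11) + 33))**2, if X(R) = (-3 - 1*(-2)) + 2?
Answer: 42025/1156 ≈ 36.354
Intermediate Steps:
X(R) = 1 (X(R) = (-3 + 2) + 2 = -1 + 2 = 1)
((6 + 0*(-3)) + 1/(X(-11) + 33))**2 = ((6 + 0*(-3)) + 1/(1 + 33))**2 = ((6 + 0) + 1/34)**2 = (6 + 1/34)**2 = (205/34)**2 = 42025/1156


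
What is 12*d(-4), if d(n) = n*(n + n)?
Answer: 384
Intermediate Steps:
d(n) = 2*n² (d(n) = n*(2*n) = 2*n²)
12*d(-4) = 12*(2*(-4)²) = 12*(2*16) = 12*32 = 384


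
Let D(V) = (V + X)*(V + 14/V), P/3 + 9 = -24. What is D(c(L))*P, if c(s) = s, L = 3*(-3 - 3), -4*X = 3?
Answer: -139425/4 ≈ -34856.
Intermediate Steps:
X = -¾ (X = -¼*3 = -¾ ≈ -0.75000)
L = -18 (L = 3*(-6) = -18)
P = -99 (P = -27 + 3*(-24) = -27 - 72 = -99)
D(V) = (-¾ + V)*(V + 14/V) (D(V) = (V - ¾)*(V + 14/V) = (-¾ + V)*(V + 14/V))
D(c(L))*P = (14 + (-18)² - 21/2/(-18) - ¾*(-18))*(-99) = (14 + 324 - 21/2*(-1/18) + 27/2)*(-99) = (14 + 324 + 7/12 + 27/2)*(-99) = (4225/12)*(-99) = -139425/4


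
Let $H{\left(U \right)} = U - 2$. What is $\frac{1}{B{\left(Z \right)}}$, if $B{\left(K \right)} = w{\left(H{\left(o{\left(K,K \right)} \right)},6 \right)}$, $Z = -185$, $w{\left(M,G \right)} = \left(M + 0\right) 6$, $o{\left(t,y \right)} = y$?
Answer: $- \frac{1}{1122} \approx -0.00089127$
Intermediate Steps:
$H{\left(U \right)} = -2 + U$ ($H{\left(U \right)} = U - 2 = -2 + U$)
$w{\left(M,G \right)} = 6 M$ ($w{\left(M,G \right)} = M 6 = 6 M$)
$B{\left(K \right)} = -12 + 6 K$ ($B{\left(K \right)} = 6 \left(-2 + K\right) = -12 + 6 K$)
$\frac{1}{B{\left(Z \right)}} = \frac{1}{-12 + 6 \left(-185\right)} = \frac{1}{-12 - 1110} = \frac{1}{-1122} = - \frac{1}{1122}$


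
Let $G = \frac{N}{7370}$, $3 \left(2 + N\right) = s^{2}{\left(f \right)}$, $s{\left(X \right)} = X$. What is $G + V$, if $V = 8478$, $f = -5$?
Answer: $\frac{187448599}{22110} \approx 8478.0$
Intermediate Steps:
$N = \frac{19}{3}$ ($N = -2 + \frac{\left(-5\right)^{2}}{3} = -2 + \frac{1}{3} \cdot 25 = -2 + \frac{25}{3} = \frac{19}{3} \approx 6.3333$)
$G = \frac{19}{22110}$ ($G = \frac{19}{3 \cdot 7370} = \frac{19}{3} \cdot \frac{1}{7370} = \frac{19}{22110} \approx 0.00085934$)
$G + V = \frac{19}{22110} + 8478 = \frac{187448599}{22110}$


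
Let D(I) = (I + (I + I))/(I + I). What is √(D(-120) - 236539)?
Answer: 5*I*√37846/2 ≈ 486.35*I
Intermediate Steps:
D(I) = 3/2 (D(I) = (I + 2*I)/((2*I)) = (3*I)*(1/(2*I)) = 3/2)
√(D(-120) - 236539) = √(3/2 - 236539) = √(-473075/2) = 5*I*√37846/2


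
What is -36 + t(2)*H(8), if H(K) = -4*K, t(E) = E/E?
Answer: -68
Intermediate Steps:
t(E) = 1
-36 + t(2)*H(8) = -36 + 1*(-4*8) = -36 + 1*(-32) = -36 - 32 = -68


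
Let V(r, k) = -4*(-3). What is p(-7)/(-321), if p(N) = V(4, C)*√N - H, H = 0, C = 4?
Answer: -4*I*√7/107 ≈ -0.098907*I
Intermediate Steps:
V(r, k) = 12
p(N) = 12*√N (p(N) = 12*√N - 1*0 = 12*√N + 0 = 12*√N)
p(-7)/(-321) = (12*√(-7))/(-321) = (12*(I*√7))*(-1/321) = (12*I*√7)*(-1/321) = -4*I*√7/107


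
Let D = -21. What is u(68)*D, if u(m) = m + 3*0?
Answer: -1428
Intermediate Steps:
u(m) = m (u(m) = m + 0 = m)
u(68)*D = 68*(-21) = -1428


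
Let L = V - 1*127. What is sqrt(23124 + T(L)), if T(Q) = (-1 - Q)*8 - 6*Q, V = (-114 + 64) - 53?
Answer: 4*sqrt(1646) ≈ 162.28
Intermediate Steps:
V = -103 (V = -50 - 53 = -103)
L = -230 (L = -103 - 1*127 = -103 - 127 = -230)
T(Q) = -8 - 14*Q (T(Q) = (-8 - 8*Q) - 6*Q = -8 - 14*Q)
sqrt(23124 + T(L)) = sqrt(23124 + (-8 - 14*(-230))) = sqrt(23124 + (-8 + 3220)) = sqrt(23124 + 3212) = sqrt(26336) = 4*sqrt(1646)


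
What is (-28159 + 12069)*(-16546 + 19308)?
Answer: -44440580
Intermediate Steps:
(-28159 + 12069)*(-16546 + 19308) = -16090*2762 = -44440580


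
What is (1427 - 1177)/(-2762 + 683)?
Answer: -250/2079 ≈ -0.12025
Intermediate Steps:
(1427 - 1177)/(-2762 + 683) = 250/(-2079) = 250*(-1/2079) = -250/2079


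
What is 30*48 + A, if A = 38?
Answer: 1478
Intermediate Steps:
30*48 + A = 30*48 + 38 = 1440 + 38 = 1478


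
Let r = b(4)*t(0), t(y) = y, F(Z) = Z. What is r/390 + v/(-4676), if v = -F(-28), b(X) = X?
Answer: -1/167 ≈ -0.0059880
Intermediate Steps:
v = 28 (v = -1*(-28) = 28)
r = 0 (r = 4*0 = 0)
r/390 + v/(-4676) = 0/390 + 28/(-4676) = 0*(1/390) + 28*(-1/4676) = 0 - 1/167 = -1/167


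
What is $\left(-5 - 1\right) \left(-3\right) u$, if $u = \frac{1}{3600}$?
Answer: $\frac{1}{200} \approx 0.005$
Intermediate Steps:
$u = \frac{1}{3600} \approx 0.00027778$
$\left(-5 - 1\right) \left(-3\right) u = \left(-5 - 1\right) \left(-3\right) \frac{1}{3600} = \left(-6\right) \left(-3\right) \frac{1}{3600} = 18 \cdot \frac{1}{3600} = \frac{1}{200}$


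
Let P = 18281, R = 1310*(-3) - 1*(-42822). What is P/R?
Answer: 18281/38892 ≈ 0.47005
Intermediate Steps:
R = 38892 (R = -3930 + 42822 = 38892)
P/R = 18281/38892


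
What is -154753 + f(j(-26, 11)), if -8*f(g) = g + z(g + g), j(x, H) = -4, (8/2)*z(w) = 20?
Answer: -1238025/8 ≈ -1.5475e+5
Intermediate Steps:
z(w) = 5 (z(w) = (1/4)*20 = 5)
f(g) = -5/8 - g/8 (f(g) = -(g + 5)/8 = -(5 + g)/8 = -5/8 - g/8)
-154753 + f(j(-26, 11)) = -154753 + (-5/8 - 1/8*(-4)) = -154753 + (-5/8 + 1/2) = -154753 - 1/8 = -1238025/8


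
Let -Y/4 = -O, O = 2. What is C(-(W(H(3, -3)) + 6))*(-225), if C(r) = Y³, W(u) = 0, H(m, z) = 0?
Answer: -115200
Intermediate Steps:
Y = 8 (Y = -(-4)*2 = -4*(-2) = 8)
C(r) = 512 (C(r) = 8³ = 512)
C(-(W(H(3, -3)) + 6))*(-225) = 512*(-225) = -115200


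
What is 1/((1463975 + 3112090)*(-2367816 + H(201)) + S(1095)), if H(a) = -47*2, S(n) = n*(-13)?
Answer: -1/10835710088385 ≈ -9.2287e-14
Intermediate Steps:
S(n) = -13*n
H(a) = -94
1/((1463975 + 3112090)*(-2367816 + H(201)) + S(1095)) = 1/((1463975 + 3112090)*(-2367816 - 94) - 13*1095) = 1/(4576065*(-2367910) - 14235) = 1/(-10835710074150 - 14235) = 1/(-10835710088385) = -1/10835710088385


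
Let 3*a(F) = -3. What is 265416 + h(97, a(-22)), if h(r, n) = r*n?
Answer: 265319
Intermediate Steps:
a(F) = -1 (a(F) = (⅓)*(-3) = -1)
h(r, n) = n*r
265416 + h(97, a(-22)) = 265416 - 1*97 = 265416 - 97 = 265319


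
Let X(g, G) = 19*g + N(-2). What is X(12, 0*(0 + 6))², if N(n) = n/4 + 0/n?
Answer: 207025/4 ≈ 51756.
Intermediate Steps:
N(n) = n/4 (N(n) = n*(¼) + 0 = n/4 + 0 = n/4)
X(g, G) = -½ + 19*g (X(g, G) = 19*g + (¼)*(-2) = 19*g - ½ = -½ + 19*g)
X(12, 0*(0 + 6))² = (-½ + 19*12)² = (-½ + 228)² = (455/2)² = 207025/4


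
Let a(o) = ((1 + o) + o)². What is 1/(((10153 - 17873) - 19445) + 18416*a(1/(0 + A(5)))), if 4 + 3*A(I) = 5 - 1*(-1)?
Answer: 1/267491 ≈ 3.7384e-6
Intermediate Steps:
A(I) = ⅔ (A(I) = -4/3 + (5 - 1*(-1))/3 = -4/3 + (5 + 1)/3 = -4/3 + (⅓)*6 = -4/3 + 2 = ⅔)
a(o) = (1 + 2*o)²
1/(((10153 - 17873) - 19445) + 18416*a(1/(0 + A(5)))) = 1/(((10153 - 17873) - 19445) + 18416*(1 + 2/(0 + ⅔))²) = 1/((-7720 - 19445) + 18416*(1 + 2/(⅔))²) = 1/(-27165 + 18416*(1 + 2*(3/2))²) = 1/(-27165 + 18416*(1 + 3)²) = 1/(-27165 + 18416*4²) = 1/(-27165 + 18416*16) = 1/(-27165 + 294656) = 1/267491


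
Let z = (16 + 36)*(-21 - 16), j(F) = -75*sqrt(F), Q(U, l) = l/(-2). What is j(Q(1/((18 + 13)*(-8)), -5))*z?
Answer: 72150*sqrt(10) ≈ 2.2816e+5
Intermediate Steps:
Q(U, l) = -l/2 (Q(U, l) = l*(-1/2) = -l/2)
z = -1924 (z = 52*(-37) = -1924)
j(Q(1/((18 + 13)*(-8)), -5))*z = -75*sqrt(10)/2*(-1924) = 72150*sqrt(10)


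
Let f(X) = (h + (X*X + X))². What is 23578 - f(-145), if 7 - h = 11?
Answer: -435783798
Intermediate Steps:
h = -4 (h = 7 - 1*11 = 7 - 11 = -4)
f(X) = (-4 + X + X²)² (f(X) = (-4 + (X*X + X))² = (-4 + (X² + X))² = (-4 + (X + X²))² = (-4 + X + X²)²)
23578 - f(-145) = 23578 - (-4 - 145 + (-145)²)² = 23578 - (-4 - 145 + 21025)² = 23578 - 1*20876² = 23578 - 1*435807376 = 23578 - 435807376 = -435783798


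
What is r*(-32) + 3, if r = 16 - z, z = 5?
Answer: -349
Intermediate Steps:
r = 11 (r = 16 - 1*5 = 16 - 5 = 11)
r*(-32) + 3 = 11*(-32) + 3 = -352 + 3 = -349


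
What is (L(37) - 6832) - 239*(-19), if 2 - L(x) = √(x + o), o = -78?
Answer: -2289 - I*√41 ≈ -2289.0 - 6.4031*I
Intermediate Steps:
L(x) = 2 - √(-78 + x) (L(x) = 2 - √(x - 78) = 2 - √(-78 + x))
(L(37) - 6832) - 239*(-19) = ((2 - √(-78 + 37)) - 6832) - 239*(-19) = ((2 - √(-41)) - 6832) + 4541 = ((2 - I*√41) - 6832) + 4541 = (-6830 - I*√41) + 4541 = -2289 - I*√41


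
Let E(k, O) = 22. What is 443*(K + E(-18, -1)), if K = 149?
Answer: 75753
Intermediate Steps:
443*(K + E(-18, -1)) = 443*(149 + 22) = 443*171 = 75753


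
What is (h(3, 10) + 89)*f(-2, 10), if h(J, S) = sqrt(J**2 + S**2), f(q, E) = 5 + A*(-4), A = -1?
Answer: 801 + 9*sqrt(109) ≈ 894.96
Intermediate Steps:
f(q, E) = 9 (f(q, E) = 5 - 1*(-4) = 5 + 4 = 9)
(h(3, 10) + 89)*f(-2, 10) = (sqrt(3**2 + 10**2) + 89)*9 = (sqrt(9 + 100) + 89)*9 = (sqrt(109) + 89)*9 = (89 + sqrt(109))*9 = 801 + 9*sqrt(109)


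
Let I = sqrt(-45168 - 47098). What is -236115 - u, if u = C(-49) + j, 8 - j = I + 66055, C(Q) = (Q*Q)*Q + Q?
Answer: -52370 + I*sqrt(92266) ≈ -52370.0 + 303.75*I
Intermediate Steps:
I = I*sqrt(92266) (I = sqrt(-92266) = I*sqrt(92266) ≈ 303.75*I)
C(Q) = Q + Q**3 (C(Q) = Q**2*Q + Q = Q**3 + Q = Q + Q**3)
j = -66047 - I*sqrt(92266) (j = 8 - (I*sqrt(92266) + 66055) = 8 - (66055 + I*sqrt(92266)) = 8 + (-66055 - I*sqrt(92266)) = -66047 - I*sqrt(92266) ≈ -66047.0 - 303.75*I)
u = -183745 - I*sqrt(92266) (u = (-49 + (-49)**3) + (-66047 - I*sqrt(92266)) = (-49 - 117649) + (-66047 - I*sqrt(92266)) = -117698 + (-66047 - I*sqrt(92266)) = -183745 - I*sqrt(92266) ≈ -1.8375e+5 - 303.75*I)
-236115 - u = -236115 - (-183745 - I*sqrt(92266)) = -236115 + (183745 + I*sqrt(92266)) = -52370 + I*sqrt(92266)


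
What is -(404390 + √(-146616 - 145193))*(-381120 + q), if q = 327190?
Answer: 21808752700 + 53930*I*√291809 ≈ 2.1809e+10 + 2.9133e+7*I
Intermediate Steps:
-(404390 + √(-146616 - 145193))*(-381120 + q) = -(404390 + √(-146616 - 145193))*(-381120 + 327190) = -(404390 + √(-291809))*(-53930) = -(404390 + I*√291809)*(-53930) = -(-21808752700 - 53930*I*√291809) = 21808752700 + 53930*I*√291809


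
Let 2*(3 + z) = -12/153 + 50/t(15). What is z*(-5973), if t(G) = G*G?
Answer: 891968/51 ≈ 17490.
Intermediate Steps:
t(G) = G²
z = -448/153 (z = -3 + (-12/153 + 50/(15²))/2 = -3 + (-12*1/153 + 50/225)/2 = -3 + (-4/51 + 50*(1/225))/2 = -3 + (-4/51 + 2/9)/2 = -3 + (½)*(22/153) = -3 + 11/153 = -448/153 ≈ -2.9281)
z*(-5973) = -448/153*(-5973) = 891968/51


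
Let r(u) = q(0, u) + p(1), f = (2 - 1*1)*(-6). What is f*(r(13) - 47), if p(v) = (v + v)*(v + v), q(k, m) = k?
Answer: 258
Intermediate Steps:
f = -6 (f = (2 - 1)*(-6) = 1*(-6) = -6)
p(v) = 4*v² (p(v) = (2*v)*(2*v) = 4*v²)
r(u) = 4 (r(u) = 0 + 4*1² = 0 + 4*1 = 0 + 4 = 4)
f*(r(13) - 47) = -6*(4 - 47) = -6*(-43) = 258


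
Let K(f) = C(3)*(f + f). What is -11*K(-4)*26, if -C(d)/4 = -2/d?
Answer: 18304/3 ≈ 6101.3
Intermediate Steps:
C(d) = 8/d (C(d) = -(-8)/d = 8/d)
K(f) = 16*f/3 (K(f) = (8/3)*(f + f) = (8*(⅓))*(2*f) = 8*(2*f)/3 = 16*f/3)
-11*K(-4)*26 = -176*(-4)/3*26 = -11*(-64/3)*26 = (704/3)*26 = 18304/3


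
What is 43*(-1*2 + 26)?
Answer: 1032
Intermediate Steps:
43*(-1*2 + 26) = 43*(-2 + 26) = 43*24 = 1032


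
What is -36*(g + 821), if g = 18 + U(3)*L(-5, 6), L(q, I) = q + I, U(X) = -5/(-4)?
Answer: -30249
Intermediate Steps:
U(X) = 5/4 (U(X) = -5*(-¼) = 5/4)
L(q, I) = I + q
g = 77/4 (g = 18 + 5*(6 - 5)/4 = 18 + (5/4)*1 = 18 + 5/4 = 77/4 ≈ 19.250)
-36*(g + 821) = -36*(77/4 + 821) = -36*3361/4 = -30249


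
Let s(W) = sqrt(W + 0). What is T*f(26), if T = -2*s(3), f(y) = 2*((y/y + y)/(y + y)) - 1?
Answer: -sqrt(3)/13 ≈ -0.13323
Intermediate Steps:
s(W) = sqrt(W)
f(y) = -1 + (1 + y)/y (f(y) = 2*((1 + y)/((2*y))) - 1 = 2*((1 + y)*(1/(2*y))) - 1 = 2*((1 + y)/(2*y)) - 1 = (1 + y)/y - 1 = -1 + (1 + y)/y)
T = -2*sqrt(3) ≈ -3.4641
T*f(26) = -2*sqrt(3)/26 = -2*sqrt(3)*(1/26) = -sqrt(3)/13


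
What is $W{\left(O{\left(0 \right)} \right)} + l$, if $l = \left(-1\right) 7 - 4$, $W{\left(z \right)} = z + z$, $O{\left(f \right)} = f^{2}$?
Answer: $-11$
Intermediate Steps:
$W{\left(z \right)} = 2 z$
$l = -11$ ($l = -7 - 4 = -11$)
$W{\left(O{\left(0 \right)} \right)} + l = 2 \cdot 0^{2} - 11 = 2 \cdot 0 - 11 = 0 - 11 = -11$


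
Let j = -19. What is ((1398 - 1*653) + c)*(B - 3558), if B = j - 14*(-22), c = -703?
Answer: -137298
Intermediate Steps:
B = 289 (B = -19 - 14*(-22) = -19 + 308 = 289)
((1398 - 1*653) + c)*(B - 3558) = ((1398 - 1*653) - 703)*(289 - 3558) = ((1398 - 653) - 703)*(-3269) = (745 - 703)*(-3269) = 42*(-3269) = -137298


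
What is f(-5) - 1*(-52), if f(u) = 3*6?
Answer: 70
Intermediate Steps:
f(u) = 18
f(-5) - 1*(-52) = 18 - 1*(-52) = 18 + 52 = 70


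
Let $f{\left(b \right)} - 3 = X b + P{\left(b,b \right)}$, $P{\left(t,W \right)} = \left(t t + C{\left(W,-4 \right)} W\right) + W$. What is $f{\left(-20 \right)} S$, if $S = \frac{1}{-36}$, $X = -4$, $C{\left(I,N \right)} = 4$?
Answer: $- \frac{383}{36} \approx -10.639$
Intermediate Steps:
$P{\left(t,W \right)} = t^{2} + 5 W$ ($P{\left(t,W \right)} = \left(t t + 4 W\right) + W = \left(t^{2} + 4 W\right) + W = t^{2} + 5 W$)
$S = - \frac{1}{36} \approx -0.027778$
$f{\left(b \right)} = 3 + b + b^{2}$ ($f{\left(b \right)} = 3 - \left(- b - b^{2}\right) = 3 + \left(b + b^{2}\right) = 3 + b + b^{2}$)
$f{\left(-20 \right)} S = \left(3 - 20 + \left(-20\right)^{2}\right) \left(- \frac{1}{36}\right) = \left(3 - 20 + 400\right) \left(- \frac{1}{36}\right) = 383 \left(- \frac{1}{36}\right) = - \frac{383}{36}$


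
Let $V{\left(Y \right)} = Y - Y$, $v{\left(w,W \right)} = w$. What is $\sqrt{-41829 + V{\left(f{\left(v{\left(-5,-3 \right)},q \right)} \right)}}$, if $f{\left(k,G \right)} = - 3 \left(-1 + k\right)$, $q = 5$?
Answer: $i \sqrt{41829} \approx 204.52 i$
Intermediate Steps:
$f{\left(k,G \right)} = 3 - 3 k$
$V{\left(Y \right)} = 0$
$\sqrt{-41829 + V{\left(f{\left(v{\left(-5,-3 \right)},q \right)} \right)}} = \sqrt{-41829 + 0} = \sqrt{-41829} = i \sqrt{41829}$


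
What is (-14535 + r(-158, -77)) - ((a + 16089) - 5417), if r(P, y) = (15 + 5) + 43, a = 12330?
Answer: -37474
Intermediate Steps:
r(P, y) = 63 (r(P, y) = 20 + 43 = 63)
(-14535 + r(-158, -77)) - ((a + 16089) - 5417) = (-14535 + 63) - ((12330 + 16089) - 5417) = -14472 - (28419 - 5417) = -14472 - 1*23002 = -14472 - 23002 = -37474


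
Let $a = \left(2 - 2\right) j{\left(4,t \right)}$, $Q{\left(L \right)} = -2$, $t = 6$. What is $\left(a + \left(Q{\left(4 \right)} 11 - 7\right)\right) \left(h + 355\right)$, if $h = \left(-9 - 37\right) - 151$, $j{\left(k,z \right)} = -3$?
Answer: $-4582$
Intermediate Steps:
$a = 0$ ($a = \left(2 - 2\right) \left(-3\right) = 0 \left(-3\right) = 0$)
$h = -197$ ($h = -46 - 151 = -197$)
$\left(a + \left(Q{\left(4 \right)} 11 - 7\right)\right) \left(h + 355\right) = \left(0 - 29\right) \left(-197 + 355\right) = \left(0 - 29\right) 158 = \left(-29\right) 158 = -4582$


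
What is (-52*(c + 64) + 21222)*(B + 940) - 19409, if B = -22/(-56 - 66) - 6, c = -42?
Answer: 1142960881/61 ≈ 1.8737e+7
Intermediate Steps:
B = -355/61 (B = -22/(-122) - 6 = -22*(-1/122) - 6 = 11/61 - 6 = -355/61 ≈ -5.8197)
(-52*(c + 64) + 21222)*(B + 940) - 19409 = (-52*(-42 + 64) + 21222)*(-355/61 + 940) - 19409 = (-52*22 + 21222)*(56985/61) - 19409 = (-1144 + 21222)*(56985/61) - 19409 = 20078*(56985/61) - 19409 = 1144144830/61 - 19409 = 1142960881/61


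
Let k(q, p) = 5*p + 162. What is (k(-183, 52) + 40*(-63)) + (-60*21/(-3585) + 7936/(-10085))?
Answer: -5057890434/2410315 ≈ -2098.4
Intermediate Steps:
k(q, p) = 162 + 5*p
(k(-183, 52) + 40*(-63)) + (-60*21/(-3585) + 7936/(-10085)) = ((162 + 5*52) + 40*(-63)) + (-60*21/(-3585) + 7936/(-10085)) = ((162 + 260) - 2520) + (-1260*(-1/3585) + 7936*(-1/10085)) = (422 - 2520) + (84/239 - 7936/10085) = -2098 - 1049564/2410315 = -5057890434/2410315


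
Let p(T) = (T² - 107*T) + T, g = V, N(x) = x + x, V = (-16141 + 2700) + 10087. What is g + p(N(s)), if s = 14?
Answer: -5538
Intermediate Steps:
V = -3354 (V = -13441 + 10087 = -3354)
N(x) = 2*x
g = -3354
p(T) = T² - 106*T
g + p(N(s)) = -3354 + (2*14)*(-106 + 2*14) = -3354 + 28*(-106 + 28) = -3354 + 28*(-78) = -3354 - 2184 = -5538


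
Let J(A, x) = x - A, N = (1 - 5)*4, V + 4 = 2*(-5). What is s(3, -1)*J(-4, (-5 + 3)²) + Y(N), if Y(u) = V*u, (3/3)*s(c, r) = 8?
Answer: 288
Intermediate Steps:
V = -14 (V = -4 + 2*(-5) = -4 - 10 = -14)
N = -16 (N = -4*4 = -16)
s(c, r) = 8
Y(u) = -14*u
s(3, -1)*J(-4, (-5 + 3)²) + Y(N) = 8*((-5 + 3)² - 1*(-4)) - 14*(-16) = 8*((-2)² + 4) + 224 = 8*(4 + 4) + 224 = 8*8 + 224 = 64 + 224 = 288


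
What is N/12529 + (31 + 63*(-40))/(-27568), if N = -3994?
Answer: -78921911/345399472 ≈ -0.22849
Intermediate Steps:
N/12529 + (31 + 63*(-40))/(-27568) = -3994/12529 + (31 + 63*(-40))/(-27568) = -3994*1/12529 + (31 - 2520)*(-1/27568) = -3994/12529 - 2489*(-1/27568) = -3994/12529 + 2489/27568 = -78921911/345399472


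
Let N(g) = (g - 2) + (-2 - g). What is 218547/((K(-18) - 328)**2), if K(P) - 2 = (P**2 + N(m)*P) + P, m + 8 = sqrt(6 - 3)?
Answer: 218547/2704 ≈ 80.824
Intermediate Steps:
m = -8 + sqrt(3) (m = -8 + sqrt(6 - 3) = -8 + sqrt(3) ≈ -6.2680)
N(g) = -4 (N(g) = (-2 + g) + (-2 - g) = -4)
K(P) = 2 + P**2 - 3*P (K(P) = 2 + ((P**2 - 4*P) + P) = 2 + (P**2 - 3*P) = 2 + P**2 - 3*P)
218547/((K(-18) - 328)**2) = 218547/(((2 + (-18)**2 - 3*(-18)) - 328)**2) = 218547/(((2 + 324 + 54) - 328)**2) = 218547/((380 - 328)**2) = 218547/(52**2) = 218547/2704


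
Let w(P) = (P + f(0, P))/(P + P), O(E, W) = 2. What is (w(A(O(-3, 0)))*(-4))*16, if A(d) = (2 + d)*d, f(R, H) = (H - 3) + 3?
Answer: -64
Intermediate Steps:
f(R, H) = H (f(R, H) = (-3 + H) + 3 = H)
A(d) = d*(2 + d)
w(P) = 1 (w(P) = (P + P)/(P + P) = (2*P)/((2*P)) = (2*P)*(1/(2*P)) = 1)
(w(A(O(-3, 0)))*(-4))*16 = (1*(-4))*16 = -4*16 = -64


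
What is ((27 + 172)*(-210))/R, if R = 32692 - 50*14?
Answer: -6965/5332 ≈ -1.3063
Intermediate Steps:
R = 31992 (R = 32692 - 700 = 31992)
((27 + 172)*(-210))/R = ((27 + 172)*(-210))/31992 = (199*(-210))*(1/31992) = -41790*1/31992 = -6965/5332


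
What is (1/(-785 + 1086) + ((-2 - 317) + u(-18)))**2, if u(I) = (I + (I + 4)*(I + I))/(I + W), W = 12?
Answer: 14495919201/90601 ≈ 1.6000e+5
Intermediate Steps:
u(I) = (I + 2*I*(4 + I))/(12 + I) (u(I) = (I + (I + 4)*(I + I))/(I + 12) = (I + (4 + I)*(2*I))/(12 + I) = (I + 2*I*(4 + I))/(12 + I))
(1/(-785 + 1086) + ((-2 - 317) + u(-18)))**2 = (1/(-785 + 1086) + ((-2 - 317) - 18*(9 + 2*(-18))/(12 - 18)))**2 = (1/301 + (-319 - 18*(9 - 36)/(-6)))**2 = (1/301 + (-319 - 18*(-1/6)*(-27)))**2 = (1/301 + (-319 - 81))**2 = (1/301 - 400)**2 = (-120399/301)**2 = 14495919201/90601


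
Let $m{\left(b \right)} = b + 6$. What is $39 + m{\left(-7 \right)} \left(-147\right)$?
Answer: $186$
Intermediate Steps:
$m{\left(b \right)} = 6 + b$
$39 + m{\left(-7 \right)} \left(-147\right) = 39 + \left(6 - 7\right) \left(-147\right) = 39 - -147 = 39 + 147 = 186$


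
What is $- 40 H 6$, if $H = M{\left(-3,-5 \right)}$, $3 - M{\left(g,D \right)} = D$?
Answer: $-1920$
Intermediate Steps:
$M{\left(g,D \right)} = 3 - D$
$H = 8$ ($H = 3 - -5 = 3 + 5 = 8$)
$- 40 H 6 = \left(-40\right) 8 \cdot 6 = \left(-320\right) 6 = -1920$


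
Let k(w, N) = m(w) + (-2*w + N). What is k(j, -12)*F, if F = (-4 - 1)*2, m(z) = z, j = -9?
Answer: 30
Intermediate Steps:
F = -10 (F = -5*2 = -10)
k(w, N) = N - w (k(w, N) = w + (-2*w + N) = w + (N - 2*w) = N - w)
k(j, -12)*F = (-12 - 1*(-9))*(-10) = (-12 + 9)*(-10) = -3*(-10) = 30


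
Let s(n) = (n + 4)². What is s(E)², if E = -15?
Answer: 14641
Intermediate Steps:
s(n) = (4 + n)²
s(E)² = ((4 - 15)²)² = ((-11)²)² = 121² = 14641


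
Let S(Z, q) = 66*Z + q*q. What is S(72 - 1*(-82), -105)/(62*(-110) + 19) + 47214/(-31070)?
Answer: -163240774/35217845 ≈ -4.6352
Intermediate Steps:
S(Z, q) = q**2 + 66*Z (S(Z, q) = 66*Z + q**2 = q**2 + 66*Z)
S(72 - 1*(-82), -105)/(62*(-110) + 19) + 47214/(-31070) = ((-105)**2 + 66*(72 - 1*(-82)))/(62*(-110) + 19) + 47214/(-31070) = (11025 + 66*(72 + 82))/(-6820 + 19) + 47214*(-1/31070) = (11025 + 66*154)/(-6801) - 23607/15535 = (11025 + 10164)*(-1/6801) - 23607/15535 = 21189*(-1/6801) - 23607/15535 = -7063/2267 - 23607/15535 = -163240774/35217845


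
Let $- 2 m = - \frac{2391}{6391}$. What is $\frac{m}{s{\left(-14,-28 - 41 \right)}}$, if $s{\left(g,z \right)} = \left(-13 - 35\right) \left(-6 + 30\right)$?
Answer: $- \frac{797}{4908288} \approx -0.00016238$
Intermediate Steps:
$m = \frac{2391}{12782}$ ($m = - \frac{\left(-2391\right) \frac{1}{6391}}{2} = \left(- \frac{1}{2}\right) \left(- \frac{2391}{6391}\right) = \frac{2391}{12782} \approx 0.18706$)
$s{\left(g,z \right)} = -1152$ ($s{\left(g,z \right)} = \left(-48\right) 24 = -1152$)
$\frac{m}{s{\left(-14,-28 - 41 \right)}} = \frac{2391}{12782 \left(-1152\right)} = \frac{2391}{12782} \left(- \frac{1}{1152}\right) = - \frac{797}{4908288}$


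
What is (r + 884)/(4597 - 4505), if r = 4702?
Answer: 2793/46 ≈ 60.717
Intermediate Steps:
(r + 884)/(4597 - 4505) = (4702 + 884)/(4597 - 4505) = 5586/92 = 5586*(1/92) = 2793/46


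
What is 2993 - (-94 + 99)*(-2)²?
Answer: 2973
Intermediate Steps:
2993 - (-94 + 99)*(-2)² = 2993 - 5*4 = 2993 - 1*20 = 2993 - 20 = 2973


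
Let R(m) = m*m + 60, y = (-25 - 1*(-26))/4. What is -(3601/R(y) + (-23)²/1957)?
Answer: -113262881/1880677 ≈ -60.225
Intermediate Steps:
y = ¼ (y = (-25 + 26)*(¼) = 1*(¼) = ¼ ≈ 0.25000)
R(m) = 60 + m² (R(m) = m² + 60 = 60 + m²)
-(3601/R(y) + (-23)²/1957) = -(3601/(60 + (¼)²) + (-23)²/1957) = -(3601/(60 + 1/16) + 529*(1/1957)) = -(3601/(961/16) + 529/1957) = -(3601*(16/961) + 529/1957) = -(57616/961 + 529/1957) = -1*113262881/1880677 = -113262881/1880677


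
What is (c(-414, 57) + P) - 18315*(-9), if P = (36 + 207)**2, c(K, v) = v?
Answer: 223941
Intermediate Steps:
P = 59049 (P = 243**2 = 59049)
(c(-414, 57) + P) - 18315*(-9) = (57 + 59049) - 18315*(-9) = 59106 - 1*(-164835) = 59106 + 164835 = 223941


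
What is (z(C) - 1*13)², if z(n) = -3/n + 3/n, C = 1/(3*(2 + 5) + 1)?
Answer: 169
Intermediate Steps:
C = 1/22 (C = 1/(3*7 + 1) = 1/(21 + 1) = 1/22 ≈ 0.045455)
z(n) = 0
(z(C) - 1*13)² = (0 - 1*13)² = (0 - 13)² = (-13)² = 169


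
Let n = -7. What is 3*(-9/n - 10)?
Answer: -183/7 ≈ -26.143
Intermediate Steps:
3*(-9/n - 10) = 3*(-9/(-7) - 10) = 3*(-9*(-1/7) - 10) = 3*(9/7 - 10) = 3*(-61/7) = -183/7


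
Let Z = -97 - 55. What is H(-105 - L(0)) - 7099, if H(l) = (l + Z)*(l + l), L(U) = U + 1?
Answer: 47597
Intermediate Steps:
Z = -152
L(U) = 1 + U
H(l) = 2*l*(-152 + l) (H(l) = (l - 152)*(l + l) = (-152 + l)*(2*l) = 2*l*(-152 + l))
H(-105 - L(0)) - 7099 = 2*(-105 - (1 + 0))*(-152 + (-105 - (1 + 0))) - 7099 = 2*(-105 - 1*1)*(-152 + (-105 - 1*1)) - 7099 = 2*(-105 - 1)*(-152 + (-105 - 1)) - 7099 = 2*(-106)*(-152 - 106) - 7099 = 2*(-106)*(-258) - 7099 = 54696 - 7099 = 47597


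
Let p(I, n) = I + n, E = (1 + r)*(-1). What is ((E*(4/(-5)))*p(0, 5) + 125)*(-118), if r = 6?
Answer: -18054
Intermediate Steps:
E = -7 (E = (1 + 6)*(-1) = 7*(-1) = -7)
((E*(4/(-5)))*p(0, 5) + 125)*(-118) = ((-28/(-5))*(0 + 5) + 125)*(-118) = (-28*(-1)/5*5 + 125)*(-118) = (-7*(-4/5)*5 + 125)*(-118) = ((28/5)*5 + 125)*(-118) = (28 + 125)*(-118) = 153*(-118) = -18054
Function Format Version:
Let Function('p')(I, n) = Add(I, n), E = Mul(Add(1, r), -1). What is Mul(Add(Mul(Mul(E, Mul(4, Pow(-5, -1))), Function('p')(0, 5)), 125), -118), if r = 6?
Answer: -18054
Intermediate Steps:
E = -7 (E = Mul(Add(1, 6), -1) = Mul(7, -1) = -7)
Mul(Add(Mul(Mul(E, Mul(4, Pow(-5, -1))), Function('p')(0, 5)), 125), -118) = Mul(Add(Mul(Mul(-7, Mul(4, Pow(-5, -1))), Add(0, 5)), 125), -118) = Mul(Add(Mul(Mul(-7, Mul(4, Rational(-1, 5))), 5), 125), -118) = Mul(Add(Mul(Mul(-7, Rational(-4, 5)), 5), 125), -118) = Mul(Add(Mul(Rational(28, 5), 5), 125), -118) = Mul(Add(28, 125), -118) = Mul(153, -118) = -18054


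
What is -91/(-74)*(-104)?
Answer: -4732/37 ≈ -127.89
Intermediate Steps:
-91/(-74)*(-104) = -91*(-1/74)*(-104) = (91/74)*(-104) = -4732/37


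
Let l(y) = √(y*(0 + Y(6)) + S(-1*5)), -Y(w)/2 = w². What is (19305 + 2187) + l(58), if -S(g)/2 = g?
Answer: 21492 + I*√4166 ≈ 21492.0 + 64.545*I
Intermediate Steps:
S(g) = -2*g
Y(w) = -2*w²
l(y) = √(10 - 72*y) (l(y) = √(y*(0 - 2*6²) - (-2)*5) = √(y*(0 - 2*36) - 2*(-5)) = √(y*(0 - 72) + 10) = √(y*(-72) + 10) = √(-72*y + 10) = √(10 - 72*y))
(19305 + 2187) + l(58) = (19305 + 2187) + √(10 - 72*58) = 21492 + √(10 - 4176) = 21492 + √(-4166) = 21492 + I*√4166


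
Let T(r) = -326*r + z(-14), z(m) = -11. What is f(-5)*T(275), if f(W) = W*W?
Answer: -2241525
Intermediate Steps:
f(W) = W**2
T(r) = -11 - 326*r (T(r) = -326*r - 11 = -11 - 326*r)
f(-5)*T(275) = (-5)**2*(-11 - 326*275) = 25*(-11 - 89650) = 25*(-89661) = -2241525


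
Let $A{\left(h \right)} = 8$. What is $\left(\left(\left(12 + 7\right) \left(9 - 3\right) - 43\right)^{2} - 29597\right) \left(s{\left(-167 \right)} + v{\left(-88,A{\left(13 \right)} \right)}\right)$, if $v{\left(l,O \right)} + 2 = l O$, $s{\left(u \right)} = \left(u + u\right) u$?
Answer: $-1352348032$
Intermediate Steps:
$s{\left(u \right)} = 2 u^{2}$ ($s{\left(u \right)} = 2 u u = 2 u^{2}$)
$v{\left(l,O \right)} = -2 + O l$ ($v{\left(l,O \right)} = -2 + l O = -2 + O l$)
$\left(\left(\left(12 + 7\right) \left(9 - 3\right) - 43\right)^{2} - 29597\right) \left(s{\left(-167 \right)} + v{\left(-88,A{\left(13 \right)} \right)}\right) = \left(\left(\left(12 + 7\right) \left(9 - 3\right) - 43\right)^{2} - 29597\right) \left(2 \left(-167\right)^{2} + \left(-2 + 8 \left(-88\right)\right)\right) = \left(\left(19 \cdot 6 - 43\right)^{2} - 29597\right) \left(2 \cdot 27889 - 706\right) = \left(\left(114 - 43\right)^{2} - 29597\right) \left(55778 - 706\right) = \left(71^{2} - 29597\right) 55072 = \left(5041 - 29597\right) 55072 = \left(-24556\right) 55072 = -1352348032$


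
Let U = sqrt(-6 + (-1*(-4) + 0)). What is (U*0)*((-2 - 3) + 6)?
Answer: 0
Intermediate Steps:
U = I*sqrt(2) (U = sqrt(-6 + (4 + 0)) = sqrt(-6 + 4) = sqrt(-2) = I*sqrt(2) ≈ 1.4142*I)
(U*0)*((-2 - 3) + 6) = ((I*sqrt(2))*0)*((-2 - 3) + 6) = 0*(-5 + 6) = 0*1 = 0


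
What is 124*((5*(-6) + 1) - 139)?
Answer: -20832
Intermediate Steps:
124*((5*(-6) + 1) - 139) = 124*((-30 + 1) - 139) = 124*(-29 - 139) = 124*(-168) = -20832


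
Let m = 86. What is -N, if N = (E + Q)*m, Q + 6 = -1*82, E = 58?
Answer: 2580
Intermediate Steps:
Q = -88 (Q = -6 - 1*82 = -6 - 82 = -88)
N = -2580 (N = (58 - 88)*86 = -30*86 = -2580)
-N = -1*(-2580) = 2580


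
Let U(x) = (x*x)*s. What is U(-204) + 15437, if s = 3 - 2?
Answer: 57053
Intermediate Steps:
s = 1
U(x) = x**2 (U(x) = (x*x)*1 = x**2*1 = x**2)
U(-204) + 15437 = (-204)**2 + 15437 = 41616 + 15437 = 57053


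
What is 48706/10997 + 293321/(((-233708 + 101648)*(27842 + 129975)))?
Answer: 145013395185869/32741702754420 ≈ 4.4290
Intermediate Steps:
48706/10997 + 293321/(((-233708 + 101648)*(27842 + 129975))) = 48706*(1/10997) + 293321/((-132060*157817)) = 6958/1571 + 293321/(-20841313020) = 6958/1571 + 293321*(-1/20841313020) = 6958/1571 - 293321/20841313020 = 145013395185869/32741702754420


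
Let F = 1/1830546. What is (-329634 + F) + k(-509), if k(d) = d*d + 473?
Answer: -128284663679/1830546 ≈ -70080.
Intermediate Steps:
F = 1/1830546 ≈ 5.4629e-7
k(d) = 473 + d**2 (k(d) = d**2 + 473 = 473 + d**2)
(-329634 + F) + k(-509) = (-329634 + 1/1830546) + (473 + (-509)**2) = -603410200163/1830546 + (473 + 259081) = -603410200163/1830546 + 259554 = -128284663679/1830546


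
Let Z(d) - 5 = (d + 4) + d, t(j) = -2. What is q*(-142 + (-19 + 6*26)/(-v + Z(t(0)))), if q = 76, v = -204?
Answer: -118164/11 ≈ -10742.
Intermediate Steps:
Z(d) = 9 + 2*d (Z(d) = 5 + ((d + 4) + d) = 5 + ((4 + d) + d) = 5 + (4 + 2*d) = 9 + 2*d)
q*(-142 + (-19 + 6*26)/(-v + Z(t(0)))) = 76*(-142 + (-19 + 6*26)/(-1*(-204) + (9 + 2*(-2)))) = 76*(-142 + (-19 + 156)/(204 + (9 - 4))) = 76*(-142 + 137/(204 + 5)) = 76*(-142 + 137/209) = 76*(-29541/209) = -118164/11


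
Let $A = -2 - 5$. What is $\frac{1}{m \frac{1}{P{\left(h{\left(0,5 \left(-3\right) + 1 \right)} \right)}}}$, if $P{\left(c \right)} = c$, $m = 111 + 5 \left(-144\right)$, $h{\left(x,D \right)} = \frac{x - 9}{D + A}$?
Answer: $- \frac{1}{1421} \approx -0.00070373$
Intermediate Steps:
$A = -7$ ($A = -2 - 5 = -7$)
$h{\left(x,D \right)} = \frac{-9 + x}{-7 + D}$ ($h{\left(x,D \right)} = \frac{x - 9}{D - 7} = \frac{-9 + x}{-7 + D}$)
$m = -609$ ($m = 111 - 720 = -609$)
$\frac{1}{m \frac{1}{P{\left(h{\left(0,5 \left(-3\right) + 1 \right)} \right)}}} = \frac{1}{\left(-609\right) \frac{1}{\frac{1}{-7 + \left(5 \left(-3\right) + 1\right)} \left(-9 + 0\right)}} = \frac{1}{\left(-609\right) \frac{1}{\frac{1}{-7 + \left(-15 + 1\right)} \left(-9\right)}} = \frac{1}{\left(-609\right) \frac{1}{\frac{1}{-7 - 14} \left(-9\right)}} = \frac{1}{\left(-609\right) \frac{1}{\frac{1}{-21} \left(-9\right)}} = \frac{1}{\left(-609\right) \frac{1}{\left(- \frac{1}{21}\right) \left(-9\right)}} = \frac{1}{\left(-609\right) \frac{1}{\frac{3}{7}}} = \frac{1}{\left(-609\right) \frac{7}{3}} = \frac{1}{-1421} = - \frac{1}{1421}$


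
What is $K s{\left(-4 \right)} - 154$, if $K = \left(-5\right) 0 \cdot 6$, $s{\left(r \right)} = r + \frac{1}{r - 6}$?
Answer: $-154$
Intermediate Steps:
$s{\left(r \right)} = r + \frac{1}{-6 + r}$
$K = 0$ ($K = 0 \cdot 6 = 0$)
$K s{\left(-4 \right)} - 154 = 0 \frac{1 + \left(-4\right)^{2} - -24}{-6 - 4} - 154 = 0 \frac{1 + 16 + 24}{-10} - 154 = 0 \left(\left(- \frac{1}{10}\right) 41\right) - 154 = 0 \left(- \frac{41}{10}\right) - 154 = 0 - 154 = -154$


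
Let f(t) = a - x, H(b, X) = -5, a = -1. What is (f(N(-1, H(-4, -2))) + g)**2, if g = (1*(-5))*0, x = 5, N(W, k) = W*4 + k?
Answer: 36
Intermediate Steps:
N(W, k) = k + 4*W (N(W, k) = 4*W + k = k + 4*W)
f(t) = -6 (f(t) = -1 - 1*5 = -1 - 5 = -6)
g = 0 (g = -5*0 = 0)
(f(N(-1, H(-4, -2))) + g)**2 = (-6 + 0)**2 = (-6)**2 = 36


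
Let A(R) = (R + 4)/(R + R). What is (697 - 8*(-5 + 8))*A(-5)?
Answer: 673/10 ≈ 67.300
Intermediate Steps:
A(R) = (4 + R)/(2*R) (A(R) = (4 + R)/((2*R)) = (4 + R)*(1/(2*R)) = (4 + R)/(2*R))
(697 - 8*(-5 + 8))*A(-5) = (697 - 8*(-5 + 8))*((½)*(4 - 5)/(-5)) = (697 - 8*3)*((½)*(-⅕)*(-1)) = (697 - 1*24)*(⅒) = (697 - 24)*(⅒) = 673*(⅒) = 673/10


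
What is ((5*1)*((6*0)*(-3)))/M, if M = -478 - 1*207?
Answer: 0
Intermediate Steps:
M = -685 (M = -478 - 207 = -685)
((5*1)*((6*0)*(-3)))/M = ((5*1)*((6*0)*(-3)))/(-685) = (5*(0*(-3)))*(-1/685) = (5*0)*(-1/685) = 0*(-1/685) = 0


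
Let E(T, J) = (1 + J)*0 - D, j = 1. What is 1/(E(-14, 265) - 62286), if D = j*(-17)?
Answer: -1/62269 ≈ -1.6059e-5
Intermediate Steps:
D = -17 (D = 1*(-17) = -17)
E(T, J) = 17 (E(T, J) = (1 + J)*0 - 1*(-17) = 0 + 17 = 17)
1/(E(-14, 265) - 62286) = 1/(17 - 62286) = 1/(-62269) = -1/62269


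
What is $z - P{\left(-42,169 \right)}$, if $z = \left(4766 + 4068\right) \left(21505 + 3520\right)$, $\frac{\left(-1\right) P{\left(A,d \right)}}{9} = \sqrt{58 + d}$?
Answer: $221070850 + 9 \sqrt{227} \approx 2.2107 \cdot 10^{8}$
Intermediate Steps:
$P{\left(A,d \right)} = - 9 \sqrt{58 + d}$
$z = 221070850$ ($z = 8834 \cdot 25025 = 221070850$)
$z - P{\left(-42,169 \right)} = 221070850 - - 9 \sqrt{58 + 169} = 221070850 - - 9 \sqrt{227} = 221070850 + 9 \sqrt{227}$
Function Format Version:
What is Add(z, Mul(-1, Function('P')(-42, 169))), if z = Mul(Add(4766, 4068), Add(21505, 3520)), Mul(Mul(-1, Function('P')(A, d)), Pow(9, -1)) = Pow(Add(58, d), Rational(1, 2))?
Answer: Add(221070850, Mul(9, Pow(227, Rational(1, 2)))) ≈ 2.2107e+8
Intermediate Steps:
Function('P')(A, d) = Mul(-9, Pow(Add(58, d), Rational(1, 2)))
z = 221070850 (z = Mul(8834, 25025) = 221070850)
Add(z, Mul(-1, Function('P')(-42, 169))) = Add(221070850, Mul(-1, Mul(-9, Pow(Add(58, 169), Rational(1, 2))))) = Add(221070850, Mul(-1, Mul(-9, Pow(227, Rational(1, 2))))) = Add(221070850, Mul(9, Pow(227, Rational(1, 2))))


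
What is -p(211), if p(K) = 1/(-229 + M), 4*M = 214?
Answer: 2/351 ≈ 0.0056980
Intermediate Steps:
M = 107/2 (M = (¼)*214 = 107/2 ≈ 53.500)
p(K) = -2/351 (p(K) = 1/(-229 + 107/2) = 1/(-351/2) = -2/351)
-p(211) = -1*(-2/351) = 2/351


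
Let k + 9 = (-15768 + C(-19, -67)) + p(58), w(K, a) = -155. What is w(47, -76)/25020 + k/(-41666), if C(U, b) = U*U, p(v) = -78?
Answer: 38120165/104248332 ≈ 0.36567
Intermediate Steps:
C(U, b) = U²
k = -15494 (k = -9 + ((-15768 + (-19)²) - 78) = -9 + ((-15768 + 361) - 78) = -9 + (-15407 - 78) = -9 - 15485 = -15494)
w(47, -76)/25020 + k/(-41666) = -155/25020 - 15494/(-41666) = -155*1/25020 - 15494*(-1/41666) = -31/5004 + 7747/20833 = 38120165/104248332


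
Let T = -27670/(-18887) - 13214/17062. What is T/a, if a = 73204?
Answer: 111266361/11794994280388 ≈ 9.4334e-6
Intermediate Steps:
T = 111266361/161124997 (T = -27670*(-1/18887) - 13214*1/17062 = 27670/18887 - 6607/8531 = 111266361/161124997 ≈ 0.69056)
T/a = (111266361/161124997)/73204 = (111266361/161124997)*(1/73204) = 111266361/11794994280388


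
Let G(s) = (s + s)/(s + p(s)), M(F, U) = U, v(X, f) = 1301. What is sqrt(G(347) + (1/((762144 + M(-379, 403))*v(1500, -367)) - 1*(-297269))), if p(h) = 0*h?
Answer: sqrt(292577126901160012591686)/992073647 ≈ 545.23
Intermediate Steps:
p(h) = 0
G(s) = 2 (G(s) = (s + s)/(s + 0) = (2*s)/s = 2)
sqrt(G(347) + (1/((762144 + M(-379, 403))*v(1500, -367)) - 1*(-297269))) = sqrt(2 + (1/((762144 + 403)*1301) - 1*(-297269))) = sqrt(2 + ((1/1301)/762547 + 297269)) = sqrt(2 + ((1/762547)*(1/1301) + 297269)) = sqrt(2 + (1/992073647 + 297269)) = sqrt(2 + 294912740970044/992073647) = sqrt(294914725117338/992073647) = sqrt(292577126901160012591686)/992073647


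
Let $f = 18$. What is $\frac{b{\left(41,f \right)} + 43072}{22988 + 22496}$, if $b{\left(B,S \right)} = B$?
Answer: $\frac{43113}{45484} \approx 0.94787$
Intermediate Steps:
$\frac{b{\left(41,f \right)} + 43072}{22988 + 22496} = \frac{41 + 43072}{22988 + 22496} = \frac{43113}{45484}$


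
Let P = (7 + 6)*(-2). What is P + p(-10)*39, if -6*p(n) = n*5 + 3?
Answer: 559/2 ≈ 279.50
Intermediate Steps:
P = -26 (P = 13*(-2) = -26)
p(n) = -½ - 5*n/6 (p(n) = -(n*5 + 3)/6 = -(5*n + 3)/6 = -(3 + 5*n)/6 = -½ - 5*n/6)
P + p(-10)*39 = -26 + (-½ - ⅚*(-10))*39 = -26 + (-½ + 25/3)*39 = -26 + (47/6)*39 = -26 + 611/2 = 559/2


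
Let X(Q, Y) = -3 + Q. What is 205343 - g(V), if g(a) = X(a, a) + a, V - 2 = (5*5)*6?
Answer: 205042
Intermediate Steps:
V = 152 (V = 2 + (5*5)*6 = 2 + 25*6 = 2 + 150 = 152)
g(a) = -3 + 2*a (g(a) = (-3 + a) + a = -3 + 2*a)
205343 - g(V) = 205343 - (-3 + 2*152) = 205343 - (-3 + 304) = 205343 - 1*301 = 205343 - 301 = 205042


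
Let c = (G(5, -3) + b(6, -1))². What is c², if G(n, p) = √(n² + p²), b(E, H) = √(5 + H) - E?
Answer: (-4 + √34)⁴ ≈ 11.238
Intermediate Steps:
c = (-4 + √34)² (c = (√(5² + (-3)²) + (√(5 - 1) - 1*6))² = (√(25 + 9) + (√4 - 6))² = (√34 + (2 - 6))² = (√34 - 4)² = (-4 + √34)² ≈ 3.3524)
c² = ((-4 + √34)²)² = (-4 + √34)⁴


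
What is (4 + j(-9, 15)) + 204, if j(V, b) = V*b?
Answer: 73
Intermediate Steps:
(4 + j(-9, 15)) + 204 = (4 - 9*15) + 204 = (4 - 135) + 204 = -131 + 204 = 73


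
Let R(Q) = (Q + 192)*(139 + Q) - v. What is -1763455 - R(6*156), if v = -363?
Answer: -2976418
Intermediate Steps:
R(Q) = 363 + (139 + Q)*(192 + Q) (R(Q) = (Q + 192)*(139 + Q) - 1*(-363) = (192 + Q)*(139 + Q) + 363 = (139 + Q)*(192 + Q) + 363 = 363 + (139 + Q)*(192 + Q))
-1763455 - R(6*156) = -1763455 - (27051 + (6*156)² + 331*(6*156)) = -1763455 - (27051 + 936² + 331*936) = -1763455 - (27051 + 876096 + 309816) = -1763455 - 1*1212963 = -1763455 - 1212963 = -2976418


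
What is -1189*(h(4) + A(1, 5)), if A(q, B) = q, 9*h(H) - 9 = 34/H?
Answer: -63017/18 ≈ -3500.9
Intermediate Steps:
h(H) = 1 + 34/(9*H) (h(H) = 1 + (34/H)/9 = 1 + 34/(9*H))
-1189*(h(4) + A(1, 5)) = -1189*((34/9 + 4)/4 + 1) = -1189*((1/4)*(70/9) + 1) = -1189*(35/18 + 1) = -1189*53/18 = -63017/18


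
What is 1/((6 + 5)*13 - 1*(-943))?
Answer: 1/1086 ≈ 0.00092081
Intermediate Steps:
1/((6 + 5)*13 - 1*(-943)) = 1/(11*13 + 943) = 1/(143 + 943) = 1/1086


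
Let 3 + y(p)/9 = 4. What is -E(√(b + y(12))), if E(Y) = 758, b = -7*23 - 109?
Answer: -758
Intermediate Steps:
y(p) = 9 (y(p) = -27 + 9*4 = -27 + 36 = 9)
b = -270 (b = -161 - 109 = -270)
-E(√(b + y(12))) = -1*758 = -758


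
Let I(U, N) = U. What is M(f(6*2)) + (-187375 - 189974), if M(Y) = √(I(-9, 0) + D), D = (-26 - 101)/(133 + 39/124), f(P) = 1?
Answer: -377349 + I*√2719795837/16531 ≈ -3.7735e+5 + 3.1548*I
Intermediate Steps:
D = -15748/16531 (D = -127/(133 + 39*(1/124)) = -127/(133 + 39/124) = -127/16531/124 = -127*124/16531 = -15748/16531 ≈ -0.95263)
M(Y) = I*√2719795837/16531 (M(Y) = √(-9 - 15748/16531) = √(-164527/16531) = I*√2719795837/16531)
M(f(6*2)) + (-187375 - 189974) = I*√2719795837/16531 + (-187375 - 189974) = I*√2719795837/16531 - 377349 = -377349 + I*√2719795837/16531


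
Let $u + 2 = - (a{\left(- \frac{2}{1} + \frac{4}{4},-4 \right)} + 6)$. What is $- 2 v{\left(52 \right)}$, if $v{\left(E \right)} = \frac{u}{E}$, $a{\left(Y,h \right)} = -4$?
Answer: $\frac{2}{13} \approx 0.15385$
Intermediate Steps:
$u = -4$ ($u = -2 - \left(-4 + 6\right) = -2 - 2 = -4$)
$v{\left(E \right)} = - \frac{4}{E}$
$- 2 v{\left(52 \right)} = - 2 \left(- \frac{4}{52}\right) = - 2 \left(\left(-4\right) \frac{1}{52}\right) = \left(-2\right) \left(- \frac{1}{13}\right) = \frac{2}{13}$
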